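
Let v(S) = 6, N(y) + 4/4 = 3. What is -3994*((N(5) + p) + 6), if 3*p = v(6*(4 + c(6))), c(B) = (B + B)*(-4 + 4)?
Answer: -39940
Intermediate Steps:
N(y) = 2 (N(y) = -1 + 3 = 2)
c(B) = 0 (c(B) = (2*B)*0 = 0)
p = 2 (p = (1/3)*6 = 2)
-3994*((N(5) + p) + 6) = -3994*((2 + 2) + 6) = -3994*(4 + 6) = -3994*10 = -39940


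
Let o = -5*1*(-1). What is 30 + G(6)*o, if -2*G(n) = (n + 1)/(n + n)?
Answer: 685/24 ≈ 28.542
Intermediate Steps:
G(n) = -(1 + n)/(4*n) (G(n) = -(n + 1)/(2*(n + n)) = -(1 + n)/(2*(2*n)) = -(1 + n)*1/(2*n)/2 = -(1 + n)/(4*n))
o = 5 (o = -5*(-1) = 5)
30 + G(6)*o = 30 + ((¼)*(-1 - 1*6)/6)*5 = 30 + ((¼)*(⅙)*(-1 - 6))*5 = 30 + ((¼)*(⅙)*(-7))*5 = 30 - 7/24*5 = 30 - 35/24 = 685/24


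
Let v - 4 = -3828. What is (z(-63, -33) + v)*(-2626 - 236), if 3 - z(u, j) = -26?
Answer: 10861290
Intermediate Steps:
v = -3824 (v = 4 - 3828 = -3824)
z(u, j) = 29 (z(u, j) = 3 - 1*(-26) = 3 + 26 = 29)
(z(-63, -33) + v)*(-2626 - 236) = (29 - 3824)*(-2626 - 236) = -3795*(-2862) = 10861290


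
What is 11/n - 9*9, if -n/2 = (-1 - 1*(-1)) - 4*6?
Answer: -3877/48 ≈ -80.771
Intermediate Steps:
n = 48 (n = -2*((-1 - 1*(-1)) - 4*6) = -2*((-1 + 1) - 24) = -2*(0 - 24) = -2*(-24) = 48)
11/n - 9*9 = 11/48 - 9*9 = 11*(1/48) - 81 = 11/48 - 81 = -3877/48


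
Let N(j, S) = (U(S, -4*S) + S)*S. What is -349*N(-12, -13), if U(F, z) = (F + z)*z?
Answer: 9142055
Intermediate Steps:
U(F, z) = z*(F + z)
N(j, S) = S*(S + 12*S**2) (N(j, S) = ((-4*S)*(S - 4*S) + S)*S = ((-4*S)*(-3*S) + S)*S = (12*S**2 + S)*S = (S + 12*S**2)*S = S*(S + 12*S**2))
-349*N(-12, -13) = -349*(-13)**2*(1 + 12*(-13)) = -58981*(1 - 156) = -58981*(-155) = -349*(-26195) = 9142055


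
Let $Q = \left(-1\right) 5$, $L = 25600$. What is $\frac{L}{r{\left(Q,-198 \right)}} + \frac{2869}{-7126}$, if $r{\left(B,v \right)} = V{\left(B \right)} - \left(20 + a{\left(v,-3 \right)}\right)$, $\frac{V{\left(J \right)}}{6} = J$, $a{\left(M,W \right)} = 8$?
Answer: $- \frac{91296001}{206654} \approx -441.78$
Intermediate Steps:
$V{\left(J \right)} = 6 J$
$Q = -5$
$r{\left(B,v \right)} = -28 + 6 B$ ($r{\left(B,v \right)} = 6 B - \left(20 + 8\right) = 6 B - 28 = -28 + 6 B$)
$\frac{L}{r{\left(Q,-198 \right)}} + \frac{2869}{-7126} = \frac{25600}{-28 + 6 \left(-5\right)} + \frac{2869}{-7126} = \frac{25600}{-28 - 30} + 2869 \left(- \frac{1}{7126}\right) = \frac{25600}{-58} - \frac{2869}{7126} = 25600 \left(- \frac{1}{58}\right) - \frac{2869}{7126} = - \frac{12800}{29} - \frac{2869}{7126} = - \frac{91296001}{206654}$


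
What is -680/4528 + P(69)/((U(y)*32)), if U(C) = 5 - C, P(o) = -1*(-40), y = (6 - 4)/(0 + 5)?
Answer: 3165/26036 ≈ 0.12156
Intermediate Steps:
y = ⅖ (y = 2/5 = 2*(⅕) = ⅖ ≈ 0.40000)
P(o) = 40
-680/4528 + P(69)/((U(y)*32)) = -680/4528 + 40/(((5 - 1*⅖)*32)) = -680*1/4528 + 40/(((5 - ⅖)*32)) = -85/566 + 40/(((23/5)*32)) = -85/566 + 40/(736/5) = -85/566 + 40*(5/736) = -85/566 + 25/92 = 3165/26036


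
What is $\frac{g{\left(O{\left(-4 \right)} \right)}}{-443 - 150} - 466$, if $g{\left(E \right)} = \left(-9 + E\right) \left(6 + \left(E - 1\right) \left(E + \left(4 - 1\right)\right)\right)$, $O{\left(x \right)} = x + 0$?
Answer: $- \frac{276195}{593} \approx -465.76$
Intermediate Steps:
$O{\left(x \right)} = x$
$g{\left(E \right)} = \left(-9 + E\right) \left(6 + \left(-1 + E\right) \left(3 + E\right)\right)$ ($g{\left(E \right)} = \left(-9 + E\right) \left(6 + \left(-1 + E\right) \left(E + 3\right)\right) = \left(-9 + E\right) \left(6 + \left(-1 + E\right) \left(3 + E\right)\right)$)
$\frac{g{\left(O{\left(-4 \right)} \right)}}{-443 - 150} - 466 = \frac{-27 + \left(-4\right)^{3} - -60 - 7 \left(-4\right)^{2}}{-443 - 150} - 466 = \frac{-27 - 64 + 60 - 112}{-593} - 466 = - \frac{-27 - 64 + 60 - 112}{593} - 466 = \left(- \frac{1}{593}\right) \left(-143\right) - 466 = \frac{143}{593} - 466 = - \frac{276195}{593}$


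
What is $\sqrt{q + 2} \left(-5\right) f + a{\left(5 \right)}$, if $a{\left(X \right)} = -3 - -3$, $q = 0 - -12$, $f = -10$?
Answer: $50 \sqrt{14} \approx 187.08$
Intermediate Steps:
$q = 12$ ($q = 0 + 12 = 12$)
$a{\left(X \right)} = 0$ ($a{\left(X \right)} = -3 + 3 = 0$)
$\sqrt{q + 2} \left(-5\right) f + a{\left(5 \right)} = \sqrt{12 + 2} \left(-5\right) \left(-10\right) + 0 = \sqrt{14} \left(-5\right) \left(-10\right) + 0 = - 5 \sqrt{14} \left(-10\right) + 0 = 50 \sqrt{14} + 0 = 50 \sqrt{14}$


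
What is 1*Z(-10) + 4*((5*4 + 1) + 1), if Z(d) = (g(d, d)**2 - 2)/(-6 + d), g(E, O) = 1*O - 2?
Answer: 633/8 ≈ 79.125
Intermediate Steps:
g(E, O) = -2 + O (g(E, O) = O - 2 = -2 + O)
Z(d) = (-2 + (-2 + d)**2)/(-6 + d) (Z(d) = ((-2 + d)**2 - 2)/(-6 + d) = (-2 + (-2 + d)**2)/(-6 + d))
1*Z(-10) + 4*((5*4 + 1) + 1) = 1*((-2 + (-2 - 10)**2)/(-6 - 10)) + 4*((5*4 + 1) + 1) = 1*((-2 + (-12)**2)/(-16)) + 4*((20 + 1) + 1) = 1*(-(-2 + 144)/16) + 4*(21 + 1) = 1*(-1/16*142) + 4*22 = 1*(-71/8) + 88 = -71/8 + 88 = 633/8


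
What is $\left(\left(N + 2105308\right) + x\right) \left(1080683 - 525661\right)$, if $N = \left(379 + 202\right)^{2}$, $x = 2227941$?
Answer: $2592402307820$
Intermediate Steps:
$N = 337561$ ($N = 581^{2} = 337561$)
$\left(\left(N + 2105308\right) + x\right) \left(1080683 - 525661\right) = \left(\left(337561 + 2105308\right) + 2227941\right) \left(1080683 - 525661\right) = \left(2442869 + 2227941\right) 555022 = 4670810 \cdot 555022 = 2592402307820$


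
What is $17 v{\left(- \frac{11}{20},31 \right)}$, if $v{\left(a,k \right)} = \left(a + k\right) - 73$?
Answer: $- \frac{14467}{20} \approx -723.35$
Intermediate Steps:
$v{\left(a,k \right)} = -73 + a + k$
$17 v{\left(- \frac{11}{20},31 \right)} = 17 \left(-73 - \frac{11}{20} + 31\right) = 17 \left(- \frac{851}{20}\right) = - \frac{14467}{20}$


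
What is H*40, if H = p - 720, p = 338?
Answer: -15280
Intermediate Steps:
H = -382 (H = 338 - 720 = -382)
H*40 = -382*40 = -15280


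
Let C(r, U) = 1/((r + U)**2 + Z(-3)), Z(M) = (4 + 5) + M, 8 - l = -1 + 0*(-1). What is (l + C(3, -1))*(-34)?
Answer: -1547/5 ≈ -309.40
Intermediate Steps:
l = 9 (l = 8 - (-1 + 0*(-1)) = 8 - (-1 + 0) = 8 - 1*(-1) = 8 + 1 = 9)
Z(M) = 9 + M
C(r, U) = 1/(6 + (U + r)**2) (C(r, U) = 1/((r + U)**2 + (9 - 3)) = 1/((U + r)**2 + 6) = 1/(6 + (U + r)**2))
(l + C(3, -1))*(-34) = (9 + 1/(6 + (-1 + 3)**2))*(-34) = (9 + 1/(6 + 2**2))*(-34) = (9 + 1/(6 + 4))*(-34) = (9 + 1/10)*(-34) = (91/10)*(-34) = -1547/5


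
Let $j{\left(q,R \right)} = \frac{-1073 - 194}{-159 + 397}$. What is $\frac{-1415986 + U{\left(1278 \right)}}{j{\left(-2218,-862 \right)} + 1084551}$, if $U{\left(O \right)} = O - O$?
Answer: $- \frac{48143524}{36874553} \approx -1.3056$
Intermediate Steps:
$U{\left(O \right)} = 0$
$j{\left(q,R \right)} = - \frac{181}{34}$ ($j{\left(q,R \right)} = - \frac{1267}{238} = \left(-1267\right) \frac{1}{238} = - \frac{181}{34}$)
$\frac{-1415986 + U{\left(1278 \right)}}{j{\left(-2218,-862 \right)} + 1084551} = \frac{-1415986 + 0}{- \frac{181}{34} + 1084551} = - \frac{1415986}{\frac{36874553}{34}} = \left(-1415986\right) \frac{34}{36874553} = - \frac{48143524}{36874553}$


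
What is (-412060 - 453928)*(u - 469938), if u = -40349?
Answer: 441902418556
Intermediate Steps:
(-412060 - 453928)*(u - 469938) = (-412060 - 453928)*(-40349 - 469938) = -865988*(-510287) = 441902418556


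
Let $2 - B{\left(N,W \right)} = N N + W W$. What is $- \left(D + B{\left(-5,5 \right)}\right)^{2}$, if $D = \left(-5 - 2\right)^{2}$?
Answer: $-1$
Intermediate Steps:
$B{\left(N,W \right)} = 2 - N^{2} - W^{2}$ ($B{\left(N,W \right)} = 2 - \left(N N + W W\right) = 2 - \left(N^{2} + W^{2}\right) = 2 - N^{2} - W^{2}$)
$D = 49$ ($D = \left(-7\right)^{2} = 49$)
$- \left(D + B{\left(-5,5 \right)}\right)^{2} = - \left(49 - 48\right)^{2} = - 1^{2} = \left(-1\right) 1 = -1$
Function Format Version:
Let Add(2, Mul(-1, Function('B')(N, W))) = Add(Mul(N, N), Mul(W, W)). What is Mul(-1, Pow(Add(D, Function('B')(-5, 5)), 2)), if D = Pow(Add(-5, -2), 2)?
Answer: -1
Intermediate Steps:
Function('B')(N, W) = Add(2, Mul(-1, Pow(N, 2)), Mul(-1, Pow(W, 2))) (Function('B')(N, W) = Add(2, Mul(-1, Add(Mul(N, N), Mul(W, W)))) = Add(2, Mul(-1, Add(Pow(N, 2), Pow(W, 2)))) = Add(2, Add(Mul(-1, Pow(N, 2)), Mul(-1, Pow(W, 2)))) = Add(2, Mul(-1, Pow(N, 2)), Mul(-1, Pow(W, 2))))
D = 49 (D = Pow(-7, 2) = 49)
Mul(-1, Pow(Add(D, Function('B')(-5, 5)), 2)) = Mul(-1, Pow(Add(49, Add(2, Mul(-1, Pow(-5, 2)), Mul(-1, Pow(5, 2)))), 2)) = Mul(-1, Pow(Add(49, Add(2, Mul(-1, 25), Mul(-1, 25))), 2)) = Mul(-1, Pow(Add(49, Add(2, -25, -25)), 2)) = Mul(-1, Pow(Add(49, -48), 2)) = Mul(-1, Pow(1, 2)) = Mul(-1, 1) = -1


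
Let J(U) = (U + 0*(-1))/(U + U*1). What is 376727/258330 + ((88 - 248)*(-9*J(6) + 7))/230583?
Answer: 28921169947/19855502130 ≈ 1.4566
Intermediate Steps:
J(U) = ½ (J(U) = (U + 0)/(U + U) = U/((2*U)) = U*(1/(2*U)) = ½)
376727/258330 + ((88 - 248)*(-9*J(6) + 7))/230583 = 376727/258330 + ((88 - 248)*(-9*½ + 7))/230583 = 376727*(1/258330) - 160*(-9/2 + 7)*(1/230583) = 376727/258330 - 160*5/2*(1/230583) = 376727/258330 - 400*1/230583 = 376727/258330 - 400/230583 = 28921169947/19855502130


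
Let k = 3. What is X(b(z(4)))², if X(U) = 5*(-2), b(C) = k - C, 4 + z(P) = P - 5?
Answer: 100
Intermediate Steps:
z(P) = -9 + P (z(P) = -4 + (P - 5) = -4 + (-5 + P) = -9 + P)
b(C) = 3 - C
X(U) = -10
X(b(z(4)))² = (-10)² = 100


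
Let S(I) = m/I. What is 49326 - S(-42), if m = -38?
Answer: 1035827/21 ≈ 49325.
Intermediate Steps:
S(I) = -38/I
49326 - S(-42) = 49326 - (-38)/(-42) = 49326 - (-38)*(-1)/42 = 49326 - 1*19/21 = 49326 - 19/21 = 1035827/21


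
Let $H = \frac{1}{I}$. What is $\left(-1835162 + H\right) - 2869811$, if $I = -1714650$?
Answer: $- \frac{8067381954451}{1714650} \approx -4.705 \cdot 10^{6}$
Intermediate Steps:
$H = - \frac{1}{1714650}$ ($H = \frac{1}{-1714650} = - \frac{1}{1714650} \approx -5.8321 \cdot 10^{-7}$)
$\left(-1835162 + H\right) - 2869811 = \left(-1835162 - \frac{1}{1714650}\right) - 2869811 = - \frac{3146660523301}{1714650} - 2869811 = - \frac{8067381954451}{1714650}$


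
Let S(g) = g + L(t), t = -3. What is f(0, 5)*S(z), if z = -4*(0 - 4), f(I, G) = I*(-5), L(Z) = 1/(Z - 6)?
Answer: 0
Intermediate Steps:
L(Z) = 1/(-6 + Z)
f(I, G) = -5*I
z = 16 (z = -4*(-4) = 16)
S(g) = -⅑ + g (S(g) = g + 1/(-6 - 3) = g + 1/(-9) = g - ⅑ = -⅑ + g)
f(0, 5)*S(z) = (-5*0)*(-⅑ + 16) = 0*(143/9) = 0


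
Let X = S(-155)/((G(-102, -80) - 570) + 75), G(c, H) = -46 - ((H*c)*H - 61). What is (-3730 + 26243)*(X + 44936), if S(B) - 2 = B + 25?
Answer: 20622366274628/20385 ≈ 1.0116e+9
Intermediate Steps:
G(c, H) = 15 - c*H² (G(c, H) = -46 - (c*H² - 61) = -46 - (-61 + c*H²) = -46 + (61 - c*H²) = 15 - c*H²)
S(B) = 27 + B (S(B) = 2 + (B + 25) = 2 + (25 + B) = 27 + B)
X = -4/20385 (X = (27 - 155)/(((15 - 1*(-102)*(-80)²) - 570) + 75) = -128/(((15 - 1*(-102)*6400) - 570) + 75) = -128/(((15 + 652800) - 570) + 75) = -128/((652815 - 570) + 75) = -128/(652245 + 75) = -128/652320 = -128*1/652320 = -4/20385 ≈ -0.00019622)
(-3730 + 26243)*(X + 44936) = (-3730 + 26243)*(-4/20385 + 44936) = 22513*(916020356/20385) = 20622366274628/20385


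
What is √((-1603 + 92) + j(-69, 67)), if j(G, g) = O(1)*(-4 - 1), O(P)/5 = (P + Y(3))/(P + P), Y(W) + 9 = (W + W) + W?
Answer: I*√6094/2 ≈ 39.032*I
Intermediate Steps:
Y(W) = -9 + 3*W (Y(W) = -9 + ((W + W) + W) = -9 + (2*W + W) = -9 + 3*W)
O(P) = 5/2 (O(P) = 5*((P + (-9 + 3*3))/(P + P)) = 5*((P + (-9 + 9))/((2*P))) = 5*((P + 0)*(1/(2*P))) = 5*(P*(1/(2*P))) = 5*(½) = 5/2)
j(G, g) = -25/2 (j(G, g) = 5*(-4 - 1)/2 = (5/2)*(-5) = -25/2)
√((-1603 + 92) + j(-69, 67)) = √((-1603 + 92) - 25/2) = √(-1511 - 25/2) = √(-3047/2) = I*√6094/2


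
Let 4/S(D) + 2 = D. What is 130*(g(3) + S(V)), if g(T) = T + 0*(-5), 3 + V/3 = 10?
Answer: 7930/19 ≈ 417.37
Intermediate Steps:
V = 21 (V = -9 + 3*10 = -9 + 30 = 21)
S(D) = 4/(-2 + D)
g(T) = T (g(T) = T + 0 = T)
130*(g(3) + S(V)) = 130*(3 + 4/(-2 + 21)) = 130*(3 + 4/19) = 130*(61/19) = 7930/19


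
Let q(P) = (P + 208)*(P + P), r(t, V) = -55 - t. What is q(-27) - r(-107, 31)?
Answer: -9826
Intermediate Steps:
q(P) = 2*P*(208 + P) (q(P) = (208 + P)*(2*P) = 2*P*(208 + P))
q(-27) - r(-107, 31) = 2*(-27)*(208 - 27) - (-55 - 1*(-107)) = 2*(-27)*181 - (-55 + 107) = -9774 - 1*52 = -9774 - 52 = -9826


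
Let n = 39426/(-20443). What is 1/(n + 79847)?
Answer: 20443/1632272795 ≈ 1.2524e-5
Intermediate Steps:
n = -39426/20443 (n = 39426*(-1/20443) = -39426/20443 ≈ -1.9286)
1/(n + 79847) = 1/(-39426/20443 + 79847) = 1/(1632272795/20443) = 20443/1632272795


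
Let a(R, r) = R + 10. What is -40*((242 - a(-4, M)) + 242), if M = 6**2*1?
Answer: -19120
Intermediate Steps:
M = 36 (M = 36*1 = 36)
a(R, r) = 10 + R
-40*((242 - a(-4, M)) + 242) = -40*((242 - (10 - 4)) + 242) = -40*((242 - 1*6) + 242) = -40*((242 - 6) + 242) = -40*(236 + 242) = -40*478 = -19120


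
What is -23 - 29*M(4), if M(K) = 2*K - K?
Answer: -139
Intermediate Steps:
M(K) = K
-23 - 29*M(4) = -23 - 29*4 = -23 - 116 = -139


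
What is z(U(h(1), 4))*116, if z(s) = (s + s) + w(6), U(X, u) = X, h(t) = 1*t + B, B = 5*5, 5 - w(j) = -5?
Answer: 7192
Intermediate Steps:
w(j) = 10 (w(j) = 5 - 1*(-5) = 5 + 5 = 10)
B = 25
h(t) = 25 + t (h(t) = 1*t + 25 = t + 25 = 25 + t)
z(s) = 10 + 2*s (z(s) = (s + s) + 10 = 2*s + 10 = 10 + 2*s)
z(U(h(1), 4))*116 = (10 + 2*(25 + 1))*116 = (10 + 2*26)*116 = (10 + 52)*116 = 62*116 = 7192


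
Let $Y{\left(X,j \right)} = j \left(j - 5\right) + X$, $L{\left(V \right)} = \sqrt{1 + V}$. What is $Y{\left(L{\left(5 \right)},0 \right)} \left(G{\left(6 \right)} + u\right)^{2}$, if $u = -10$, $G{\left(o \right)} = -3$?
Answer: $169 \sqrt{6} \approx 413.96$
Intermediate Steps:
$Y{\left(X,j \right)} = X + j \left(-5 + j\right)$ ($Y{\left(X,j \right)} = j \left(j - 5\right) + X = j \left(-5 + j\right) + X = X + j \left(-5 + j\right)$)
$Y{\left(L{\left(5 \right)},0 \right)} \left(G{\left(6 \right)} + u\right)^{2} = \left(\sqrt{1 + 5} + 0^{2} - 0\right) \left(-3 - 10\right)^{2} = \left(\sqrt{6} + 0 + 0\right) \left(-13\right)^{2} = \sqrt{6} \cdot 169 = 169 \sqrt{6}$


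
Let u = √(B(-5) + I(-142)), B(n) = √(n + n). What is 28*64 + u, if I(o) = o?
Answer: 1792 + √(-142 + I*√10) ≈ 1792.1 + 11.917*I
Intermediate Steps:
B(n) = √2*√n (B(n) = √(2*n) = √2*√n)
u = √(-142 + I*√10) (u = √(√2*√(-5) - 142) = √(√2*(I*√5) - 142) = √(I*√10 - 142) = √(-142 + I*√10) ≈ 0.1327 + 11.917*I)
28*64 + u = 28*64 + √(-142 + I*√10) = 1792 + √(-142 + I*√10)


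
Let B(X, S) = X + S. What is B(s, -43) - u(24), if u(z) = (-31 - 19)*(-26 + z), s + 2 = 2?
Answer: -143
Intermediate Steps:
s = 0 (s = -2 + 2 = 0)
B(X, S) = S + X
u(z) = 1300 - 50*z (u(z) = -50*(-26 + z) = 1300 - 50*z)
B(s, -43) - u(24) = (-43 + 0) - (1300 - 50*24) = -43 - (1300 - 1200) = -43 - 1*100 = -43 - 100 = -143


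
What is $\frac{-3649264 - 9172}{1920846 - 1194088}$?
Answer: $- \frac{1829218}{363379} \approx -5.0339$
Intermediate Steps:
$\frac{-3649264 - 9172}{1920846 - 1194088} = \frac{-3649264 - 9172}{726758} = \left(-3658436\right) \frac{1}{726758} = - \frac{1829218}{363379}$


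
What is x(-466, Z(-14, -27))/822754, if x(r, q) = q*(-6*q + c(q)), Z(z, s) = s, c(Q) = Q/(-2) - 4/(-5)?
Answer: -47601/8227540 ≈ -0.0057856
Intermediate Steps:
c(Q) = ⅘ - Q/2 (c(Q) = Q*(-½) - 4*(-⅕) = -Q/2 + ⅘ = ⅘ - Q/2)
x(r, q) = q*(⅘ - 13*q/2) (x(r, q) = q*(-6*q + (⅘ - q/2)) = q*(⅘ - 13*q/2))
x(-466, Z(-14, -27))/822754 = ((⅒)*(-27)*(8 - 65*(-27)))/822754 = ((⅒)*(-27)*(8 + 1755))*(1/822754) = ((⅒)*(-27)*1763)*(1/822754) = -47601/10*1/822754 = -47601/8227540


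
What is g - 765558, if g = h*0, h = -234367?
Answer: -765558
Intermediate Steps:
g = 0 (g = -234367*0 = 0)
g - 765558 = 0 - 765558 = -765558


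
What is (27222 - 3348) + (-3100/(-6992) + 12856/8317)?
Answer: 347111899347/14538116 ≈ 23876.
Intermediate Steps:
(27222 - 3348) + (-3100/(-6992) + 12856/8317) = 23874 + (-3100*(-1/6992) + 12856*(1/8317)) = 23874 + (775/1748 + 12856/8317) = 23874 + 28917963/14538116 = 347111899347/14538116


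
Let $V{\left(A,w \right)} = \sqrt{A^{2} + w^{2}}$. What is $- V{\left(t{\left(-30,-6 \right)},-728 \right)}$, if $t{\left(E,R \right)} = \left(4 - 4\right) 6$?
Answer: $-728$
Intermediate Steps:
$t{\left(E,R \right)} = 0$ ($t{\left(E,R \right)} = 0 \cdot 6 = 0$)
$- V{\left(t{\left(-30,-6 \right)},-728 \right)} = - \sqrt{0^{2} + \left(-728\right)^{2}} = - \sqrt{0 + 529984} = - \sqrt{529984} = \left(-1\right) 728 = -728$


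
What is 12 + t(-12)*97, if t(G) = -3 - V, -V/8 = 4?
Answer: 2825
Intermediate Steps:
V = -32 (V = -8*4 = -32)
t(G) = 29 (t(G) = -3 - 1*(-32) = -3 + 32 = 29)
12 + t(-12)*97 = 12 + 29*97 = 12 + 2813 = 2825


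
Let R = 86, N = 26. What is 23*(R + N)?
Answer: 2576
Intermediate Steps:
23*(R + N) = 23*(86 + 26) = 23*112 = 2576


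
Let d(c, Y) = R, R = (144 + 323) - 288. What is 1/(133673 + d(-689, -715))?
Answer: 1/133852 ≈ 7.4709e-6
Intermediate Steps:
R = 179 (R = 467 - 288 = 179)
d(c, Y) = 179
1/(133673 + d(-689, -715)) = 1/(133673 + 179) = 1/133852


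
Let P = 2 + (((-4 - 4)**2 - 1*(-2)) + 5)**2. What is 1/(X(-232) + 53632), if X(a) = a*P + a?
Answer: -1/1116576 ≈ -8.9559e-7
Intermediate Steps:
P = 5043 (P = 2 + (((-8)**2 + 2) + 5)**2 = 2 + ((64 + 2) + 5)**2 = 2 + (66 + 5)**2 = 2 + 71**2 = 2 + 5041 = 5043)
X(a) = 5044*a (X(a) = a*5043 + a = 5043*a + a = 5044*a)
1/(X(-232) + 53632) = 1/(5044*(-232) + 53632) = 1/(-1170208 + 53632) = 1/(-1116576) = -1/1116576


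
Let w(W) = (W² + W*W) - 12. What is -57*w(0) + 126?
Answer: 810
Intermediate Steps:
w(W) = -12 + 2*W² (w(W) = (W² + W²) - 12 = 2*W² - 12 = -12 + 2*W²)
-57*w(0) + 126 = -57*(-12 + 2*0²) + 126 = -57*(-12 + 2*0) + 126 = -57*(-12 + 0) + 126 = -57*(-12) + 126 = 684 + 126 = 810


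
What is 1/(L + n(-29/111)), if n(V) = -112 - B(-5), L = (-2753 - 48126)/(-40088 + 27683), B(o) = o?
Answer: -12405/1276456 ≈ -0.0097183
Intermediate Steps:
L = 50879/12405 (L = -50879/(-12405) = -50879*(-1/12405) = 50879/12405 ≈ 4.1015)
n(V) = -107 (n(V) = -112 - 1*(-5) = -112 + 5 = -107)
1/(L + n(-29/111)) = 1/(50879/12405 - 107) = 1/(-1276456/12405) = -12405/1276456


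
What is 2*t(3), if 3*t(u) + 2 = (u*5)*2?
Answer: 56/3 ≈ 18.667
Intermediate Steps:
t(u) = -⅔ + 10*u/3 (t(u) = -⅔ + ((u*5)*2)/3 = -⅔ + ((5*u)*2)/3 = -⅔ + (10*u)/3 = -⅔ + 10*u/3)
2*t(3) = 2*(-⅔ + (10/3)*3) = 2*(-⅔ + 10) = 2*(28/3) = 56/3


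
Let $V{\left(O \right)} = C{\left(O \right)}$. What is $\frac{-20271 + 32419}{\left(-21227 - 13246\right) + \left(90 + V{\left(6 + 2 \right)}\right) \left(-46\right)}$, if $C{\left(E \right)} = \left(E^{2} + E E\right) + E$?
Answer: $- \frac{12148}{44869} \approx -0.27074$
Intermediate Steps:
$C{\left(E \right)} = E + 2 E^{2}$ ($C{\left(E \right)} = \left(E^{2} + E^{2}\right) + E = 2 E^{2} + E = E + 2 E^{2}$)
$V{\left(O \right)} = O \left(1 + 2 O\right)$
$\frac{-20271 + 32419}{\left(-21227 - 13246\right) + \left(90 + V{\left(6 + 2 \right)}\right) \left(-46\right)} = \frac{-20271 + 32419}{\left(-21227 - 13246\right) + \left(90 + \left(6 + 2\right) \left(1 + 2 \left(6 + 2\right)\right)\right) \left(-46\right)} = \frac{12148}{\left(-21227 - 13246\right) + \left(90 + 8 \left(1 + 2 \cdot 8\right)\right) \left(-46\right)} = \frac{12148}{-34473 + \left(90 + 8 \left(1 + 16\right)\right) \left(-46\right)} = \frac{12148}{-34473 + \left(90 + 8 \cdot 17\right) \left(-46\right)} = \frac{12148}{-34473 + \left(90 + 136\right) \left(-46\right)} = \frac{12148}{-34473 + 226 \left(-46\right)} = \frac{12148}{-34473 - 10396} = \frac{12148}{-44869} = 12148 \left(- \frac{1}{44869}\right) = - \frac{12148}{44869}$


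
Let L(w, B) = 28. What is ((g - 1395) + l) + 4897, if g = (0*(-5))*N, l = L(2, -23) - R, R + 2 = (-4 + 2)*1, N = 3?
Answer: 3534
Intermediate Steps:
R = -4 (R = -2 + (-4 + 2)*1 = -2 - 2*1 = -2 - 2 = -4)
l = 32 (l = 28 - 1*(-4) = 28 + 4 = 32)
g = 0 (g = (0*(-5))*3 = 0*3 = 0)
((g - 1395) + l) + 4897 = ((0 - 1395) + 32) + 4897 = (-1395 + 32) + 4897 = -1363 + 4897 = 3534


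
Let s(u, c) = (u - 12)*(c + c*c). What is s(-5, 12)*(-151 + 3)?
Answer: 392496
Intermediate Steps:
s(u, c) = (-12 + u)*(c + c²)
s(-5, 12)*(-151 + 3) = (12*(-12 - 5 - 12*12 + 12*(-5)))*(-151 + 3) = (12*(-12 - 5 - 144 - 60))*(-148) = (12*(-221))*(-148) = -2652*(-148) = 392496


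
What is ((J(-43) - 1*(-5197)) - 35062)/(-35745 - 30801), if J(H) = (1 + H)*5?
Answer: 10025/22182 ≈ 0.45194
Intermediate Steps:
J(H) = 5 + 5*H
((J(-43) - 1*(-5197)) - 35062)/(-35745 - 30801) = (((5 + 5*(-43)) - 1*(-5197)) - 35062)/(-35745 - 30801) = (((5 - 215) + 5197) - 35062)/(-66546) = ((-210 + 5197) - 35062)*(-1/66546) = (4987 - 35062)*(-1/66546) = -30075*(-1/66546) = 10025/22182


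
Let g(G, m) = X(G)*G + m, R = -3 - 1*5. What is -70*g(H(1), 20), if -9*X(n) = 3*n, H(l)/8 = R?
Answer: 282520/3 ≈ 94173.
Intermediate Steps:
R = -8 (R = -3 - 5 = -8)
H(l) = -64 (H(l) = 8*(-8) = -64)
X(n) = -n/3
g(G, m) = m - G²/3 (g(G, m) = (-G/3)*G + m = -G²/3 + m = m - G²/3)
-70*g(H(1), 20) = -70*(20 - ⅓*(-64)²) = -70*(20 - ⅓*4096) = -70*(20 - 4096/3) = -70*(-4036/3) = 282520/3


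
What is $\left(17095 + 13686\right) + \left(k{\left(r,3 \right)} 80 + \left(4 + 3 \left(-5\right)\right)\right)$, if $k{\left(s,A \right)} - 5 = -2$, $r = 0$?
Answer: $31010$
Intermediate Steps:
$k{\left(s,A \right)} = 3$ ($k{\left(s,A \right)} = 5 - 2 = 3$)
$\left(17095 + 13686\right) + \left(k{\left(r,3 \right)} 80 + \left(4 + 3 \left(-5\right)\right)\right) = \left(17095 + 13686\right) + \left(3 \cdot 80 + \left(4 + 3 \left(-5\right)\right)\right) = 30781 + \left(240 + \left(4 - 15\right)\right) = 30781 + \left(240 - 11\right) = 30781 + 229 = 31010$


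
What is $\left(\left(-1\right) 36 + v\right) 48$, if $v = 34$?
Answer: $-96$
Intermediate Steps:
$\left(\left(-1\right) 36 + v\right) 48 = \left(\left(-1\right) 36 + 34\right) 48 = \left(-36 + 34\right) 48 = \left(-2\right) 48 = -96$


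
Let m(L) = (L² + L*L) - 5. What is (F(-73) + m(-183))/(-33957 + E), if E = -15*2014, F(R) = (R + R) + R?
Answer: -66754/64167 ≈ -1.0403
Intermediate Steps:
F(R) = 3*R (F(R) = 2*R + R = 3*R)
E = -30210
m(L) = -5 + 2*L² (m(L) = (L² + L²) - 5 = 2*L² - 5 = -5 + 2*L²)
(F(-73) + m(-183))/(-33957 + E) = (3*(-73) + (-5 + 2*(-183)²))/(-33957 - 30210) = (-219 + (-5 + 2*33489))/(-64167) = (-219 + (-5 + 66978))*(-1/64167) = (-219 + 66973)*(-1/64167) = 66754*(-1/64167) = -66754/64167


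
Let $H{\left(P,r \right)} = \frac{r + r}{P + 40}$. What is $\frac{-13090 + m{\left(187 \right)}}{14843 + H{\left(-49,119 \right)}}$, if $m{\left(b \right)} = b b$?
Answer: $\frac{196911}{133349} \approx 1.4767$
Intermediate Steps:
$m{\left(b \right)} = b^{2}$
$H{\left(P,r \right)} = \frac{2 r}{40 + P}$
$\frac{-13090 + m{\left(187 \right)}}{14843 + H{\left(-49,119 \right)}} = \frac{-13090 + 187^{2}}{14843 + 2 \cdot 119 \frac{1}{40 - 49}} = \frac{-13090 + 34969}{14843 + 2 \cdot 119 \frac{1}{-9}} = \frac{21879}{14843 + 2 \cdot 119 \left(- \frac{1}{9}\right)} = \frac{21879}{14843 - \frac{238}{9}} = \frac{21879}{\frac{133349}{9}} = 21879 \cdot \frac{9}{133349} = \frac{196911}{133349}$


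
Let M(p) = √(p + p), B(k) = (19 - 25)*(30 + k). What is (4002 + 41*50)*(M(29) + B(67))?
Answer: -3522264 + 6052*√58 ≈ -3.4762e+6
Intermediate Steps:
B(k) = -180 - 6*k (B(k) = -6*(30 + k) = -180 - 6*k)
M(p) = √2*√p (M(p) = √(2*p) = √2*√p)
(4002 + 41*50)*(M(29) + B(67)) = (4002 + 41*50)*(√2*√29 + (-180 - 6*67)) = (4002 + 2050)*(√58 + (-180 - 402)) = 6052*(√58 - 582) = 6052*(-582 + √58) = -3522264 + 6052*√58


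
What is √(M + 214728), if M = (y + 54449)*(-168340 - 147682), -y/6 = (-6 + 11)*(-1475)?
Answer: 155*I*√1298266 ≈ 1.7661e+5*I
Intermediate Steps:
y = 44250 (y = -6*(-6 + 11)*(-1475) = -30*(-1475) = -6*(-7375) = 44250)
M = -31191055378 (M = (44250 + 54449)*(-168340 - 147682) = 98699*(-316022) = -31191055378)
√(M + 214728) = √(-31191055378 + 214728) = √(-31190840650) = 155*I*√1298266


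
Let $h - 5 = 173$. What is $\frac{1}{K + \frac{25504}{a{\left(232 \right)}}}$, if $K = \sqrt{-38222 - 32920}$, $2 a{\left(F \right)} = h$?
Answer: $\frac{1134928}{606984899} - \frac{7921 i \sqrt{71142}}{1213969798} \approx 0.0018698 - 0.0017403 i$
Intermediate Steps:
$h = 178$ ($h = 5 + 173 = 178$)
$a{\left(F \right)} = 89$ ($a{\left(F \right)} = \frac{1}{2} \cdot 178 = 89$)
$K = i \sqrt{71142}$ ($K = \sqrt{-71142} = i \sqrt{71142} \approx 266.72 i$)
$\frac{1}{K + \frac{25504}{a{\left(232 \right)}}} = \frac{1}{i \sqrt{71142} + \frac{25504}{89}} = \frac{1}{\frac{25504}{89} + i \sqrt{71142}}$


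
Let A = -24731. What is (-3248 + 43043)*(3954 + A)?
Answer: -826820715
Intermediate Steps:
(-3248 + 43043)*(3954 + A) = (-3248 + 43043)*(3954 - 24731) = 39795*(-20777) = -826820715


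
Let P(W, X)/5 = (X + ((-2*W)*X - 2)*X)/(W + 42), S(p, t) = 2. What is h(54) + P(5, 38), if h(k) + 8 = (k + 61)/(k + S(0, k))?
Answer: -4069491/2632 ≈ -1546.2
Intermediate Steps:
h(k) = -8 + (61 + k)/(2 + k) (h(k) = -8 + (k + 61)/(k + 2) = -8 + (61 + k)/(2 + k))
P(W, X) = 5*(X + X*(-2 - 2*W*X))/(42 + W) (P(W, X) = 5*((X + ((-2*W)*X - 2)*X)/(W + 42)) = 5*((X + (-2*W*X - 2)*X)/(42 + W)) = 5*((X + (-2 - 2*W*X)*X)/(42 + W)) = 5*((X + X*(-2 - 2*W*X))/(42 + W)) = 5*(X + X*(-2 - 2*W*X))/(42 + W))
h(54) + P(5, 38) = (45 - 7*54)/(2 + 54) - 5*38*(1 + 2*5*38)/(42 + 5) = (45 - 378)/56 - 5*38*(1 + 380)/47 = (1/56)*(-333) - 5*38*1/47*381 = -333/56 - 72390/47 = -4069491/2632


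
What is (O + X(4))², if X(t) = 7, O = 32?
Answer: 1521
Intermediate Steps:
(O + X(4))² = (32 + 7)² = 39² = 1521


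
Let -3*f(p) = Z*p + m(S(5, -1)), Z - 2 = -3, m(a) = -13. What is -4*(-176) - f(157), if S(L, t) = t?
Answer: 1942/3 ≈ 647.33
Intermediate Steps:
Z = -1 (Z = 2 - 3 = -1)
f(p) = 13/3 + p/3 (f(p) = -(-p - 13)/3 = -(-13 - p)/3 = 13/3 + p/3)
-4*(-176) - f(157) = -4*(-176) - (13/3 + (1/3)*157) = 704 - (13/3 + 157/3) = 704 - 1*170/3 = 704 - 170/3 = 1942/3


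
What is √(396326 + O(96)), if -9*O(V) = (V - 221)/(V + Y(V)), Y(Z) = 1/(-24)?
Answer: √386088644094/987 ≈ 629.54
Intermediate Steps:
Y(Z) = -1/24
O(V) = -(-221 + V)/(9*(-1/24 + V)) (O(V) = -(V - 221)/(9*(V - 1/24)) = -(-221 + V)/(9*(-1/24 + V)))
√(396326 + O(96)) = √(396326 + 8*(221 - 1*96)/(3*(-1 + 24*96))) = √(396326 + 8*(221 - 96)/(3*(-1 + 2304))) = √(396326 + (8/3)*125/2303) = √(396326 + (8/3)*(1/2303)*125) = √(396326 + 1000/6909) = √(2738217334/6909) = √386088644094/987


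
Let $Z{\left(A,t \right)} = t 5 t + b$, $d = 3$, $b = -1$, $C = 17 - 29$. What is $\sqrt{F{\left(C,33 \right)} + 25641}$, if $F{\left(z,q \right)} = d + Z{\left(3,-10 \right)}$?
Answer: $\sqrt{26143} \approx 161.69$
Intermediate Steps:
$C = -12$ ($C = 17 - 29 = -12$)
$Z{\left(A,t \right)} = -1 + 5 t^{2}$ ($Z{\left(A,t \right)} = t 5 t - 1 = 5 t t - 1 = 5 t^{2} - 1 = -1 + 5 t^{2}$)
$F{\left(z,q \right)} = 502$ ($F{\left(z,q \right)} = 3 - \left(1 - 5 \left(-10\right)^{2}\right) = 3 + \left(-1 + 5 \cdot 100\right) = 3 + \left(-1 + 500\right) = 3 + 499 = 502$)
$\sqrt{F{\left(C,33 \right)} + 25641} = \sqrt{502 + 25641} = \sqrt{26143}$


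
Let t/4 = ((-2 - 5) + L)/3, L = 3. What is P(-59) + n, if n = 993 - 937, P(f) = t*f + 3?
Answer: 1121/3 ≈ 373.67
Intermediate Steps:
t = -16/3 (t = 4*(((-2 - 5) + 3)/3) = 4*((-7 + 3)*(1/3)) = 4*(-4*1/3) = 4*(-4/3) = -16/3 ≈ -5.3333)
P(f) = 3 - 16*f/3 (P(f) = -16*f/3 + 3 = 3 - 16*f/3)
n = 56
P(-59) + n = (3 - 16/3*(-59)) + 56 = (3 + 944/3) + 56 = 953/3 + 56 = 1121/3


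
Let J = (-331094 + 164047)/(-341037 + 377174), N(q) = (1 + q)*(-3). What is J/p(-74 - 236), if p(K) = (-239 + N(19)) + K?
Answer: 167047/22007433 ≈ 0.0075905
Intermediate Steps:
N(q) = -3 - 3*q
J = -167047/36137 ≈ -4.6226
p(K) = -299 + K (p(K) = (-239 + (-3 - 3*19)) + K = (-239 + (-3 - 57)) + K = (-239 - 60) + K = -299 + K)
J/p(-74 - 236) = -167047/(36137*(-299 + (-74 - 236))) = -167047/(36137*(-299 - 310)) = -167047/36137/(-609) = -167047/36137*(-1/609) = 167047/22007433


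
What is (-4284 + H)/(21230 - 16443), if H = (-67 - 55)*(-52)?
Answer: 2060/4787 ≈ 0.43033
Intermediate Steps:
H = 6344 (H = -122*(-52) = 6344)
(-4284 + H)/(21230 - 16443) = (-4284 + 6344)/(21230 - 16443) = 2060/4787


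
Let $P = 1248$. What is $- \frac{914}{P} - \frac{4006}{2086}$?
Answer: $- \frac{1726523}{650832} \approx -2.6528$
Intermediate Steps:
$- \frac{914}{P} - \frac{4006}{2086} = - \frac{914}{1248} - \frac{4006}{2086} = \left(-914\right) \frac{1}{1248} - \frac{2003}{1043} = - \frac{457}{624} - \frac{2003}{1043} = - \frac{1726523}{650832}$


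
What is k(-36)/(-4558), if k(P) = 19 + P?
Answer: 17/4558 ≈ 0.0037297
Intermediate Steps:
k(-36)/(-4558) = (19 - 36)/(-4558) = -17*(-1/4558) = 17/4558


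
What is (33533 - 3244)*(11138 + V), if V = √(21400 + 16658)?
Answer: 337358882 + 30289*√38058 ≈ 3.4327e+8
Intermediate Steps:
V = √38058 ≈ 195.08
(33533 - 3244)*(11138 + V) = (33533 - 3244)*(11138 + √38058) = 30289*(11138 + √38058) = 337358882 + 30289*√38058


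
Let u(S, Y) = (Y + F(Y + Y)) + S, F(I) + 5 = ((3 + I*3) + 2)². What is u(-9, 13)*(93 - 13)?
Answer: 551040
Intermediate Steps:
F(I) = -5 + (5 + 3*I)² (F(I) = -5 + ((3 + I*3) + 2)² = -5 + ((3 + 3*I) + 2)² = -5 + (5 + 3*I)²)
u(S, Y) = -5 + S + Y + (5 + 6*Y)² (u(S, Y) = (Y + (-5 + (5 + 3*(Y + Y))²)) + S = (Y + (-5 + (5 + 3*(2*Y))²)) + S = (Y + (-5 + (5 + 6*Y)²)) + S = (-5 + Y + (5 + 6*Y)²) + S = -5 + S + Y + (5 + 6*Y)²)
u(-9, 13)*(93 - 13) = (-5 - 9 + 13 + (5 + 6*13)²)*(93 - 13) = (-5 - 9 + 13 + (5 + 78)²)*80 = (-5 - 9 + 13 + 83²)*80 = (-5 - 9 + 13 + 6889)*80 = 6888*80 = 551040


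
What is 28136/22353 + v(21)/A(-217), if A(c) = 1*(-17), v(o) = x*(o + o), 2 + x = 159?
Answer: -146917370/380001 ≈ -386.62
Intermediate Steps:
x = 157 (x = -2 + 159 = 157)
v(o) = 314*o (v(o) = 157*(o + o) = 157*(2*o) = 314*o)
A(c) = -17
28136/22353 + v(21)/A(-217) = 28136/22353 + (314*21)/(-17) = 28136*(1/22353) + 6594*(-1/17) = 28136/22353 - 6594/17 = -146917370/380001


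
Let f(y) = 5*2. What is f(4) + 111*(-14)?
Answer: -1544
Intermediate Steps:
f(y) = 10
f(4) + 111*(-14) = 10 + 111*(-14) = 10 - 1554 = -1544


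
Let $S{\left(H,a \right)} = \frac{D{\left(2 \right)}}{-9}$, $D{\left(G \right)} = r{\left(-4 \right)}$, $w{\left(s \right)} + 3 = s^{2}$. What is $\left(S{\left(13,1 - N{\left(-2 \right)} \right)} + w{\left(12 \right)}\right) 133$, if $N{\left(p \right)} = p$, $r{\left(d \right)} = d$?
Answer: $\frac{169309}{9} \approx 18812.0$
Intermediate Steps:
$w{\left(s \right)} = -3 + s^{2}$
$D{\left(G \right)} = -4$
$S{\left(H,a \right)} = \frac{4}{9}$ ($S{\left(H,a \right)} = - \frac{4}{-9} = \left(-4\right) \left(- \frac{1}{9}\right) = \frac{4}{9}$)
$\left(S{\left(13,1 - N{\left(-2 \right)} \right)} + w{\left(12 \right)}\right) 133 = \left(\frac{4}{9} - \left(3 - 12^{2}\right)\right) 133 = \left(\frac{4}{9} + \left(-3 + 144\right)\right) 133 = \left(\frac{4}{9} + 141\right) 133 = \frac{1273}{9} \cdot 133 = \frac{169309}{9}$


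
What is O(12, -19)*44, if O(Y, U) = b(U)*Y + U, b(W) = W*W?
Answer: 189772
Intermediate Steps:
b(W) = W**2
O(Y, U) = U + Y*U**2 (O(Y, U) = U**2*Y + U = Y*U**2 + U = U + Y*U**2)
O(12, -19)*44 = -19*(1 - 19*12)*44 = -19*(1 - 228)*44 = -19*(-227)*44 = 4313*44 = 189772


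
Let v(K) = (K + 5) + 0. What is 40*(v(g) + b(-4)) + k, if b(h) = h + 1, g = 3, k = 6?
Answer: 206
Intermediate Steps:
v(K) = 5 + K (v(K) = (5 + K) + 0 = 5 + K)
b(h) = 1 + h
40*(v(g) + b(-4)) + k = 40*((5 + 3) + (1 - 4)) + 6 = 40*(8 - 3) + 6 = 40*5 + 6 = 200 + 6 = 206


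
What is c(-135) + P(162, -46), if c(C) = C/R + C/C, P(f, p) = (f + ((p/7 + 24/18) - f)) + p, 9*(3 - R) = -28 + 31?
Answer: -16945/168 ≈ -100.86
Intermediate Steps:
R = 8/3 (R = 3 - (-28 + 31)/9 = 3 - ⅑*3 = 3 - ⅓ = 8/3 ≈ 2.6667)
P(f, p) = 4/3 + 8*p/7 (P(f, p) = (f + ((p*(⅐) + 24*(1/18)) - f)) + p = (f + ((p/7 + 4/3) - f)) + p = (f + ((4/3 + p/7) - f)) + p = (f + (4/3 - f + p/7)) + p = (4/3 + p/7) + p = 4/3 + 8*p/7)
c(C) = 1 + 3*C/8 (c(C) = C/(8/3) + C/C = C*(3/8) + 1 = 3*C/8 + 1 = 1 + 3*C/8)
c(-135) + P(162, -46) = (1 + (3/8)*(-135)) + (4/3 + (8/7)*(-46)) = (1 - 405/8) + (4/3 - 368/7) = -397/8 - 1076/21 = -16945/168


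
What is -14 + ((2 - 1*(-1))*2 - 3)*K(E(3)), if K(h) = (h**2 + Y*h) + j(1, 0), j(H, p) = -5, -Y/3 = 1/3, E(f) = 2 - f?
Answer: -23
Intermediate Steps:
Y = -1 (Y = -3/3 = -3*1/3 = -1)
K(h) = -5 + h**2 - h (K(h) = (h**2 - h) - 5 = -5 + h**2 - h)
-14 + ((2 - 1*(-1))*2 - 3)*K(E(3)) = -14 + ((2 - 1*(-1))*2 - 3)*(-5 + (2 - 1*3)**2 - (2 - 1*3)) = -14 + ((2 + 1)*2 - 3)*(-5 + (2 - 3)**2 - (2 - 3)) = -14 + (3*2 - 3)*(-5 + (-1)**2 - 1*(-1)) = -14 + (6 - 3)*(-5 + 1 + 1) = -14 + 3*(-3) = -14 - 9 = -23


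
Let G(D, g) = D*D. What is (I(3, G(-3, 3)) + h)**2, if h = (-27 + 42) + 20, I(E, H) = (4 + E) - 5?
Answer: 1369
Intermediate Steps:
G(D, g) = D**2
I(E, H) = -1 + E
h = 35 (h = 15 + 20 = 35)
(I(3, G(-3, 3)) + h)**2 = ((-1 + 3) + 35)**2 = (2 + 35)**2 = 37**2 = 1369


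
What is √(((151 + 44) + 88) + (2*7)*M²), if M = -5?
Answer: √633 ≈ 25.159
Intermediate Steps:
√(((151 + 44) + 88) + (2*7)*M²) = √(((151 + 44) + 88) + (2*7)*(-5)²) = √((195 + 88) + 14*25) = √(283 + 350) = √633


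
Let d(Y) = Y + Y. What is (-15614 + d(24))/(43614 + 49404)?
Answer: -7783/46509 ≈ -0.16734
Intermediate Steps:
d(Y) = 2*Y
(-15614 + d(24))/(43614 + 49404) = (-15614 + 2*24)/(43614 + 49404) = (-15614 + 48)/93018 = -15566*1/93018 = -7783/46509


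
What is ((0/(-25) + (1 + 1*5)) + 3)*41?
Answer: 369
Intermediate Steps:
((0/(-25) + (1 + 1*5)) + 3)*41 = ((0*(-1/25) + (1 + 5)) + 3)*41 = ((0 + 6) + 3)*41 = (6 + 3)*41 = 9*41 = 369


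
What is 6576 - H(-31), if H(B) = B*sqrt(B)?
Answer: 6576 + 31*I*sqrt(31) ≈ 6576.0 + 172.6*I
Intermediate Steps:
H(B) = B**(3/2)
6576 - H(-31) = 6576 - (-31)**(3/2) = 6576 - (-31)*I*sqrt(31) = 6576 + 31*I*sqrt(31)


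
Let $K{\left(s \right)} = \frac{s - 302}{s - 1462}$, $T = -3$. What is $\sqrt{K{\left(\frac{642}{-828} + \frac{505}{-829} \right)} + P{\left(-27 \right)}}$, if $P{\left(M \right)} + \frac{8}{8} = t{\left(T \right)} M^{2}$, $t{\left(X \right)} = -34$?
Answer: $\frac{i \sqrt{694711499057454950994}}{167414117} \approx 157.44 i$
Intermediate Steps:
$P{\left(M \right)} = -1 - 34 M^{2}$
$K{\left(s \right)} = \frac{-302 + s}{-1462 + s}$
$\sqrt{K{\left(\frac{642}{-828} + \frac{505}{-829} \right)} + P{\left(-27 \right)}} = \sqrt{\frac{-302 + \left(\frac{642}{-828} + \frac{505}{-829}\right)}{-1462 + \left(\frac{642}{-828} + \frac{505}{-829}\right)} - \left(1 + 34 \left(-27\right)^{2}\right)} = \sqrt{\frac{-302 + \left(642 \left(- \frac{1}{828}\right) + 505 \left(- \frac{1}{829}\right)\right)}{-1462 + \left(642 \left(- \frac{1}{828}\right) + 505 \left(- \frac{1}{829}\right)\right)} - 24787} = \sqrt{\frac{-302 - \frac{158393}{114402}}{-1462 - \frac{158393}{114402}} - 24787} = \sqrt{\frac{1}{- \frac{167414117}{114402}} \left(- \frac{34707797}{114402}\right) - 24787} = \sqrt{\left(- \frac{114402}{167414117}\right) \left(- \frac{34707797}{114402}\right) - 24787} = \sqrt{\frac{34707797}{167414117} - 24787} = \sqrt{- \frac{4149659010282}{167414117}} = \frac{i \sqrt{694711499057454950994}}{167414117}$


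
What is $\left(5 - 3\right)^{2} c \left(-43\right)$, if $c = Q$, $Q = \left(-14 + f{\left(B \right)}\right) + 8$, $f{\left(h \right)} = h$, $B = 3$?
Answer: $516$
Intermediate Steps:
$Q = -3$ ($Q = \left(-14 + 3\right) + 8 = -11 + 8 = -3$)
$c = -3$
$\left(5 - 3\right)^{2} c \left(-43\right) = \left(5 - 3\right)^{2} \left(-3\right) \left(-43\right) = 2^{2} \left(-3\right) \left(-43\right) = 4 \left(-3\right) \left(-43\right) = \left(-12\right) \left(-43\right) = 516$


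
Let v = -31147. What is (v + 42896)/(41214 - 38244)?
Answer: 11749/2970 ≈ 3.9559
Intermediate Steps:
(v + 42896)/(41214 - 38244) = (-31147 + 42896)/(41214 - 38244) = 11749/2970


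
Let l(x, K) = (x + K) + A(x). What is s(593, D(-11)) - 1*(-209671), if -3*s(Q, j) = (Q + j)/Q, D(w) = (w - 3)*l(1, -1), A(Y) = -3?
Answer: 373004074/1779 ≈ 2.0967e+5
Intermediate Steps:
l(x, K) = -3 + K + x (l(x, K) = (x + K) - 3 = (K + x) - 3 = -3 + K + x)
D(w) = 9 - 3*w (D(w) = (w - 3)*(-3 - 1 + 1) = (-3 + w)*(-3) = 9 - 3*w)
s(Q, j) = -(Q + j)/(3*Q)
s(593, D(-11)) - 1*(-209671) = (1/3)*(-1*593 - (9 - 3*(-11)))/593 - 1*(-209671) = (1/3)*(1/593)*(-593 - (9 + 33)) + 209671 = (1/3)*(1/593)*(-593 - 1*42) + 209671 = (1/3)*(1/593)*(-593 - 42) + 209671 = (1/3)*(1/593)*(-635) + 209671 = -635/1779 + 209671 = 373004074/1779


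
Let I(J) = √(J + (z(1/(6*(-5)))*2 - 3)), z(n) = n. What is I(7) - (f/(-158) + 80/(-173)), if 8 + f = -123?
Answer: -10023/27334 + √885/15 ≈ 1.6166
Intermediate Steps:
f = -131 (f = -8 - 123 = -131)
I(J) = √(-46/15 + J) (I(J) = √(J + (2/(6*(-5)) - 3)) = √(J + (2/(-30) - 3)) = √(J + (-1/30*2 - 3)) = √(J + (-1/15 - 3)) = √(J - 46/15) = √(-46/15 + J))
I(7) - (f/(-158) + 80/(-173)) = √(-690 + 225*7)/15 - (-131/(-158) + 80/(-173)) = √(-690 + 1575)/15 - (-131*(-1/158) + 80*(-1/173)) = √885/15 - (131/158 - 80/173) = √885/15 - 1*10023/27334 = √885/15 - 10023/27334 = -10023/27334 + √885/15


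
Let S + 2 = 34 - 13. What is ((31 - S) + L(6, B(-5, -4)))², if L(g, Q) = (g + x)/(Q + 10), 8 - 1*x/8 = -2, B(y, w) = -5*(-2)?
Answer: 26569/100 ≈ 265.69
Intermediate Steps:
B(y, w) = 10
x = 80 (x = 64 - 8*(-2) = 64 + 16 = 80)
L(g, Q) = (80 + g)/(10 + Q) (L(g, Q) = (g + 80)/(Q + 10) = (80 + g)/(10 + Q))
S = 19 (S = -2 + (34 - 13) = -2 + 21 = 19)
((31 - S) + L(6, B(-5, -4)))² = ((31 - 1*19) + (80 + 6)/(10 + 10))² = ((31 - 19) + 86/20)² = (12 + (1/20)*86)² = (12 + 43/10)² = (163/10)² = 26569/100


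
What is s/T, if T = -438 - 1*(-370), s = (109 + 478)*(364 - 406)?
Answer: 12327/34 ≈ 362.56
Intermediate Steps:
s = -24654 (s = 587*(-42) = -24654)
T = -68 (T = -438 + 370 = -68)
s/T = -24654/(-68) = -24654*(-1/68) = 12327/34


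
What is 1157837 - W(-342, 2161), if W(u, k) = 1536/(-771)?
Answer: 297564621/257 ≈ 1.1578e+6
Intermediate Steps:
W(u, k) = -512/257 (W(u, k) = 1536*(-1/771) = -512/257)
1157837 - W(-342, 2161) = 1157837 - 1*(-512/257) = 1157837 + 512/257 = 297564621/257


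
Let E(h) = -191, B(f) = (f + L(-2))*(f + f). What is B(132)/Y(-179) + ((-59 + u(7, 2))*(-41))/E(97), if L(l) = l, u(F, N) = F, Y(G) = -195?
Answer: -35748/191 ≈ -187.16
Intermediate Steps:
B(f) = 2*f*(-2 + f) (B(f) = (f - 2)*(f + f) = (-2 + f)*(2*f) = 2*f*(-2 + f))
B(132)/Y(-179) + ((-59 + u(7, 2))*(-41))/E(97) = (2*132*(-2 + 132))/(-195) + ((-59 + 7)*(-41))/(-191) = (2*132*130)*(-1/195) - 52*(-41)*(-1/191) = 34320*(-1/195) + 2132*(-1/191) = -176 - 2132/191 = -35748/191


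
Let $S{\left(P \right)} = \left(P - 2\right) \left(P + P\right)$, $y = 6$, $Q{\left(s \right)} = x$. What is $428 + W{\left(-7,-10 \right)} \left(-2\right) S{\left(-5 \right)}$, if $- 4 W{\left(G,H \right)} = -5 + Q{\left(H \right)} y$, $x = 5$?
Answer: $1303$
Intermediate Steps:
$Q{\left(s \right)} = 5$
$S{\left(P \right)} = 2 P \left(-2 + P\right)$ ($S{\left(P \right)} = \left(-2 + P\right) 2 P = 2 P \left(-2 + P\right)$)
$W{\left(G,H \right)} = - \frac{25}{4}$ ($W{\left(G,H \right)} = - \frac{-5 + 5 \cdot 6}{4} = - \frac{-5 + 30}{4} = \left(- \frac{1}{4}\right) 25 = - \frac{25}{4}$)
$428 + W{\left(-7,-10 \right)} \left(-2\right) S{\left(-5 \right)} = 428 + \left(- \frac{25}{4}\right) \left(-2\right) 2 \left(-5\right) \left(-2 - 5\right) = 428 + \frac{25 \cdot 2 \left(-5\right) \left(-7\right)}{2} = 428 + \frac{25}{2} \cdot 70 = 428 + 875 = 1303$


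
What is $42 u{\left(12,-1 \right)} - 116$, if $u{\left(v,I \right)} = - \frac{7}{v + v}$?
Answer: $- \frac{513}{4} \approx -128.25$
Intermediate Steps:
$u{\left(v,I \right)} = - \frac{7}{2 v}$
$42 u{\left(12,-1 \right)} - 116 = 42 \left(- \frac{7}{2 \cdot 12}\right) - 116 = 42 \left(\left(- \frac{7}{2}\right) \frac{1}{12}\right) - 116 = 42 \left(- \frac{7}{24}\right) - 116 = - \frac{49}{4} - 116 = - \frac{513}{4}$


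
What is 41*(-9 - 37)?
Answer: -1886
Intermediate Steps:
41*(-9 - 37) = 41*(-46) = -1886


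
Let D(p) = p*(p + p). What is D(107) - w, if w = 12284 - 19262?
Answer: 29876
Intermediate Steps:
w = -6978
D(p) = 2*p**2 (D(p) = p*(2*p) = 2*p**2)
D(107) - w = 2*107**2 - 1*(-6978) = 2*11449 + 6978 = 22898 + 6978 = 29876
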